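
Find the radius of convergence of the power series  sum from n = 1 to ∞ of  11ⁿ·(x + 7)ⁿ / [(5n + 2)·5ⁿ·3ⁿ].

The ratio of consecutive coefficients is [(5n + 2)/(5(n+1) + 2)] · 11/(5·3) → 11/15.
Hence the series converges for |x + 7| < 1/(11/15) = 15/11, so the radius of convergence is 15/11.

R = 15/11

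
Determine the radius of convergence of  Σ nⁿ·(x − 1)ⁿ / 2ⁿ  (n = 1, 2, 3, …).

Root test: |a_n|^(1/n) = n/2 → ∞.
Since the n-th root of |a_n| is unbounded, the series converges only at x = 1; R = 0.

R = 0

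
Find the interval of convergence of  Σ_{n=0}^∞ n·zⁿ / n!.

(−∞, ∞)

Ratio test: |a_{n+1}/a_n| = (n+1)/n · 1/(n+1) → 0 as n → ∞.
The limit is 0, so the series converges for all z; R = ∞.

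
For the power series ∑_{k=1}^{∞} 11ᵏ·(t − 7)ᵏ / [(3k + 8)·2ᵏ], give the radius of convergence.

R = 2/11

By the ratio test, |a_{k+1}/a_k| = [(3k + 8)/(3(k+1) + 8)] · 11/2 → 11/2.
Hence the series converges for |t − 7| < 1/(11/2) = 2/11, so the radius of convergence is 2/11.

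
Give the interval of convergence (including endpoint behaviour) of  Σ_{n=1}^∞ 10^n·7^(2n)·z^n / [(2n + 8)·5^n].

The ratio of consecutive coefficients is [(2n + 8)/(2(n+1) + 8)] · 10·49/5 → 98.
Hence the series converges for |z| < 1/(98) = 1/98, so the radius of convergence is 1/98.
Check z = 1/98: comparison with the harmonic series Σ 1/n shows the series diverges.
At z = -1/98: an alternating series whose terms decrease to 0 in absolute value, so it converges by the Leibniz criterion.

[-1/98, 1/98)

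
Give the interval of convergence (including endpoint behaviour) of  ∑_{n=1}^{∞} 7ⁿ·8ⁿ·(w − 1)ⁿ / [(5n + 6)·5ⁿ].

The ratio of consecutive coefficients is [(5n + 6)/(5(n+1) + 6)] · 7·8/5 → 56/5.
The series converges when 56/5 · |w − 1| < 1, giving R = 5/56.
Endpoint w = 61/56: comparison with the harmonic series Σ 1/n shows the series diverges.
When w = 51/56, convergence follows from the alternating series test (terms decrease monotonically to 0).

[51/56, 61/56)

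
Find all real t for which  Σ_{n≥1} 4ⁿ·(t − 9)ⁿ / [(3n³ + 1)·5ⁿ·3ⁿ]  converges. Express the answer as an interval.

Apply the ratio test: |a_{n+1}| / |a_n| = [(3n³ + 1)/(3(n+1)³ + 1)] · 4/(5·3), which tends to 4/15 as n → ∞.
Convergence for |t − 9| · 4/15 < 1, i.e. |t − 9| < 15/4. So R = 15/4.
When t = 51/4, absolute convergence follows by limit comparison with Σ 1/n³.
At t = 21/4: the terms are on the order of 1/n³, so the series converges absolutely by comparison with the p-series (p = 3 > 1).

[21/4, 51/4]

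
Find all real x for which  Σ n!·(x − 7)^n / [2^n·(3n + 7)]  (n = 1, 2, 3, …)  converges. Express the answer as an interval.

Ratio test: |a_{n+1}/a_n| = (n+1) · 1/2 · (3n + 7)/(3(n+1) + 7) → ∞ as n → ∞.
The ratio grows without bound, so the series diverges whenever (x − 7) ≠ 0; it converges only at x = 7. R = 0.

{7}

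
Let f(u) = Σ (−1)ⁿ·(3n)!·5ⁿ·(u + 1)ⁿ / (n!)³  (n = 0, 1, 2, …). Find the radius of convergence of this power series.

Apply the ratio test: |a_{n+1}| / |a_n| = (3n+1)·(3n+2)·(3n+3)/(n+1)³ · 5, which tends to 135 as n → ∞.
The series converges when 135 · |u + 1| < 1, giving R = 1/135.

R = 1/135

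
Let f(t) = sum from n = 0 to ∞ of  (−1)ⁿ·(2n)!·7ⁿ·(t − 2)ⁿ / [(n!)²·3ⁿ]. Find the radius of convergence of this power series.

R = 3/28

By the ratio test, |a_{n+1}/a_n| = (2n+1)·(2n+2)/(n+1)² · 7/3 → 28/3.
The series converges when 28/3 · |t − 2| < 1, giving R = 3/28.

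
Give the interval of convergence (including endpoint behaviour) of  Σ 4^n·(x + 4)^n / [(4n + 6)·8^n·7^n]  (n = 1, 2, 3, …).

[-18, 10)

Apply the ratio test: |a_{n+1}| / |a_n| = [(4n + 6)/(4(n+1) + 6)] · 4/(8·7), which tends to 1/14 as n → ∞.
Hence the series converges for |x + 4| < 1/(1/14) = 14, so the radius of convergence is 14.
At x = 10: the terms behave like c/n; limit comparison with the harmonic series gives divergence.
Endpoint x = -18: convergence follows from the alternating series test (terms decrease monotonically to 0).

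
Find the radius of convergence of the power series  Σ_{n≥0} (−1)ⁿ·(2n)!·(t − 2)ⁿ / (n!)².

Apply the ratio test: |a_{n+1}| / |a_n| = (2n+1)·(2n+2)/(n+1)², which tends to 4 as n → ∞.
Thus R = 1/(4) = 1/4.

R = 1/4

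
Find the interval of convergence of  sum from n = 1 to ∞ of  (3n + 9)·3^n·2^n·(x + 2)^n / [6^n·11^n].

Apply the ratio test: |a_{n+1}| / |a_n| = [(3(n+1) + 9)/(3n + 9)] · 3·2/(6·11), which tends to 1/11 as n → ∞.
Hence the series converges for |x + 2| < 1/(1/11) = 11, so the radius of convergence is 11.
At x = 9: the terms have absolute value of order n, which does not tend to 0, so the series diverges by the divergence test.
Check x = -13: the n-th term does not approach 0; divergence by the term test.

(-13, 9)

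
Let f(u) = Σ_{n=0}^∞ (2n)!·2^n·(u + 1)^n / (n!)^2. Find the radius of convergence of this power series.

R = 1/8

Ratio test: |a_{n+1}/a_n| = (2n+1)·(2n+2)/(n+1)² · 2 → 8 as n → ∞.
Thus R = 1/(8) = 1/8.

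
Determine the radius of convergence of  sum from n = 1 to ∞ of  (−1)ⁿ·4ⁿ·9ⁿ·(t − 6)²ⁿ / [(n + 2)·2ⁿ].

R = √2/6

The ratio of consecutive coefficients is [(n + 2)/((n+1) + 2)] · 4·9/2 → 18.
Writing y = (t − 6)², the series in y has radius 1/18, so |t − 6| < √(1/18) and R = √2/6.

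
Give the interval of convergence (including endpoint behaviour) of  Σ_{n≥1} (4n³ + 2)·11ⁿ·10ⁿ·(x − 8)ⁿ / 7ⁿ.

(873/110, 887/110)

The ratio of consecutive coefficients is [(4(n+1)³ + 2)/(4n³ + 2)] · 11·10/7 → 110/7.
The series converges when 110/7 · |x − 8| < 1, giving R = 7/110.
Endpoint x = 887/110: the terms have absolute value of order n³, which does not tend to 0, so the series diverges by the divergence test.
At x = 873/110: the terms have absolute value of order n³, which does not tend to 0, so the series diverges by the divergence test.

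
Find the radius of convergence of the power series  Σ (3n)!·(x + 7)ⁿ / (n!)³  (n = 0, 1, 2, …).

Ratio test: |a_{n+1}/a_n| = (3n+1)·(3n+2)·(3n+3)/(n+1)³ → 27 as n → ∞.
Thus R = 1/(27) = 1/27.

R = 1/27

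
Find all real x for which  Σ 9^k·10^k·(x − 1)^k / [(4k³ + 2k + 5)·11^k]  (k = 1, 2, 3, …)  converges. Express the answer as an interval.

[79/90, 101/90]

Ratio test: |a_{k+1}/a_k| = [(4k³ + 2k + 5)/(4(k+1)³ + 2(k+1) + 5)] · 9·10/11 → 90/11 as k → ∞.
Thus R = 1/(90/11) = 11/90.
When x = 101/90, the series is dominated by a constant times Σ 1/k³, which converges (p = 3 > 1).
When x = 79/90, the terms are on the order of 1/k³, so the series converges absolutely by comparison with the p-series (p = 3 > 1).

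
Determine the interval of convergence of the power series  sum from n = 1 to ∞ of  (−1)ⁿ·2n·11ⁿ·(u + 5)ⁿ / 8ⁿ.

By the ratio test, |a_{n+1}/a_n| = [2(n+1)/2n] · 11/8 → 11/8.
Hence the series converges for |u + 5| < 1/(11/8) = 8/11, so the radius of convergence is 8/11.
Check u = -47/11: the terms have absolute value of order n, which does not tend to 0, so the series diverges by the divergence test.
At u = -63/11: the terms do not tend to 0, so the series diverges.

(-63/11, -47/11)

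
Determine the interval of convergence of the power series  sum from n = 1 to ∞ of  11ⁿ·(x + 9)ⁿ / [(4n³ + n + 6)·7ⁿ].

Ratio test: |a_{n+1}/a_n| = [(4n³ + n + 6)/(4(n+1)³ + (n+1) + 6)] · 11/7 → 11/7 as n → ∞.
Thus R = 1/(11/7) = 7/11.
Endpoint x = -92/11: absolute convergence follows by limit comparison with Σ 1/n³.
Endpoint x = -106/11: the series is dominated by a constant times Σ 1/n³, which converges (p = 3 > 1).

[-106/11, -92/11]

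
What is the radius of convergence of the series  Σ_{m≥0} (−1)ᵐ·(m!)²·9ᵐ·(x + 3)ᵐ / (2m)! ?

R = 4/9

Ratio test: |a_{m+1}/a_m| = (m+1)²/[(2m+1)·(2m+2)] · 9 → 9/4 as m → ∞.
Thus R = 1/(9/4) = 4/9.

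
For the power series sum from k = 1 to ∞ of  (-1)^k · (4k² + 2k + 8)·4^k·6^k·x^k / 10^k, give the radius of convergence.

R = 5/12

Apply the ratio test: |a_{k+1}| / |a_k| = [(4(k+1)² + 2(k+1) + 8)/(4k² + 2k + 8)] · 4·6/10, which tends to 12/5 as k → ∞.
The series converges when 12/5 · |x| < 1, giving R = 5/12.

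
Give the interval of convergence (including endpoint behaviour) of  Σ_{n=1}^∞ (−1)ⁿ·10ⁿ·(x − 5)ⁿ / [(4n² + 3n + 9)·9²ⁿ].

[-31/10, 131/10]

The ratio of consecutive coefficients is [(4n² + 3n + 9)/(4(n+1)² + 3(n+1) + 9)] · 10/81 → 10/81.
Convergence for |x − 5| · 10/81 < 1, i.e. |x − 5| < 81/10. So R = 81/10.
Check x = 131/10: the terms are on the order of 1/n², so the series converges absolutely by comparison with the p-series (p = 2 > 1).
Check x = -31/10: the terms are on the order of 1/n², so the series converges absolutely by comparison with the p-series (p = 2 > 1).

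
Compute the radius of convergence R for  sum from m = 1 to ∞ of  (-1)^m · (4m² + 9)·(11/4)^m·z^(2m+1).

R = 2√11/11

Apply the ratio test: |a_{m+1}| / |a_m| = [(4(m+1)² + 9)/(4m² + 9)] · 11/4, which tends to 11/4 as m → ∞.
Writing y = z², the series in y has radius 4/11, so |z| < √(4/11) and R = 2√11/11.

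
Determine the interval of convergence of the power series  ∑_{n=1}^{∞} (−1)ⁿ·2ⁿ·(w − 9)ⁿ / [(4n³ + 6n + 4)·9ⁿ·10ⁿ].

Ratio test: |a_{n+1}/a_n| = [(4n³ + 6n + 4)/(4(n+1)³ + 6(n+1) + 4)] · 2/(9·10) → 1/45 as n → ∞.
Hence the series converges for |w − 9| < 1/(1/45) = 45, so the radius of convergence is 45.
At w = 54: absolute convergence follows by limit comparison with Σ 1/n³.
Endpoint w = -36: absolute convergence follows by limit comparison with Σ 1/n³.

[-36, 54]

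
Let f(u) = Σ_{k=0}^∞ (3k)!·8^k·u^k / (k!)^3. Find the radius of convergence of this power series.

Ratio test: |a_{k+1}/a_k| = (3k+1)·(3k+2)·(3k+3)/(k+1)³ · 8 → 216 as k → ∞.
Hence the series converges for |u| < 1/(216) = 1/216, so the radius of convergence is 1/216.

R = 1/216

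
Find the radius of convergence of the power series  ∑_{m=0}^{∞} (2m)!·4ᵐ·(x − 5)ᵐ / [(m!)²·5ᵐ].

R = 5/16

Apply the ratio test: |a_{m+1}| / |a_m| = (2m+1)·(2m+2)/(m+1)² · 4/5, which tends to 16/5 as m → ∞.
Hence the series converges for |x − 5| < 1/(16/5) = 5/16, so the radius of convergence is 5/16.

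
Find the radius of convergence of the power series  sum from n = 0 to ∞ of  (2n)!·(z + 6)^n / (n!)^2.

R = 1/4

By the ratio test, |a_{n+1}/a_n| = (2n+1)·(2n+2)/(n+1)² → 4.
Hence the series converges for |z + 6| < 1/(4) = 1/4, so the radius of convergence is 1/4.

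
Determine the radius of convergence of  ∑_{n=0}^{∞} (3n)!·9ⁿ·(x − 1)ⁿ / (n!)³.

R = 1/243

Ratio test: |a_{n+1}/a_n| = (3n+1)·(3n+2)·(3n+3)/(n+1)³ · 9 → 243 as n → ∞.
Convergence for |x − 1| · 243 < 1, i.e. |x − 1| < 1/243. So R = 1/243.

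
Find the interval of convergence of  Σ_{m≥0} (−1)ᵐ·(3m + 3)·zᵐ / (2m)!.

By the ratio test, |a_{m+1}/a_m| = (3(m+1) + 3)/(3m + 3) · 1/[(2m+1)·(2m+2)] → 0.
Since the limit is 0 < 1 for every z, the series converges on all of ℝ and R = ∞.

(−∞, ∞)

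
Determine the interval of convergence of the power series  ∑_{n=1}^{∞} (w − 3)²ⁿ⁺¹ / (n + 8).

Apply the ratio test: |a_{n+1}| / |a_n| = (n + 8)/((n+1) + 8), which tends to 1 as n → ∞.
Successive powers of (w − 3) differ by 2, so the series converges when |w − 3|² · 1 < 1, i.e. |w − 3| < √(1) = 1. So R = 1.
When w = 4, the terms are asymptotic to a nonzero constant times 1/n, so the series diverges by limit comparison with Σ 1/n.
Check w = 2: the terms behave like c/n; limit comparison with the harmonic series gives divergence.

(2, 4)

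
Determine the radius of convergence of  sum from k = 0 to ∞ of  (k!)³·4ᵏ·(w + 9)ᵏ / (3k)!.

R = 27/4

By the ratio test, |a_{k+1}/a_k| = (k+1)³/[(3k+1)·(3k+2)·(3k+3)] · 4 → 4/27.
The series converges when 4/27 · |w + 9| < 1, giving R = 27/4.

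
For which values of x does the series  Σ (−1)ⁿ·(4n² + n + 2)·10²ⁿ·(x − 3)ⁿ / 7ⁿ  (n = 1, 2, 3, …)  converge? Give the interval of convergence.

(293/100, 307/100)

By the ratio test, |a_{n+1}/a_n| = [(4(n+1)² + (n+1) + 2)/(4n² + n + 2)] · 100/7 → 100/7.
The series converges when 100/7 · |x − 3| < 1, giving R = 7/100.
Check x = 307/100: the n-th term does not approach 0; divergence by the term test.
When x = 293/100, the terms have absolute value of order n², which does not tend to 0, so the series diverges by the divergence test.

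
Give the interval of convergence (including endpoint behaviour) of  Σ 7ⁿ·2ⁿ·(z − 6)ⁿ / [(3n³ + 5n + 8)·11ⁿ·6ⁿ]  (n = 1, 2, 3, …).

[9/7, 75/7]

The ratio of consecutive coefficients is [(3n³ + 5n + 8)/(3(n+1)³ + 5(n+1) + 8)] · 7·2/(11·6) → 7/33.
Convergence for |z − 6| · 7/33 < 1, i.e. |z − 6| < 33/7. So R = 33/7.
Endpoint z = 75/7: absolute convergence follows by limit comparison with Σ 1/n³.
At z = 9/7: the series is dominated by a constant times Σ 1/n³, which converges (p = 3 > 1).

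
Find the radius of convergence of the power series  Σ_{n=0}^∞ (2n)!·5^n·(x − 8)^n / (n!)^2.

R = 1/20

Ratio test: |a_{n+1}/a_n| = (2n+1)·(2n+2)/(n+1)² · 5 → 20 as n → ∞.
Convergence for |x − 8| · 20 < 1, i.e. |x − 8| < 1/20. So R = 1/20.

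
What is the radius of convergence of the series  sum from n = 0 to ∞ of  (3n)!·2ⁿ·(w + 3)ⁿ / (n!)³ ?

R = 1/54

Apply the ratio test: |a_{n+1}| / |a_n| = (3n+1)·(3n+2)·(3n+3)/(n+1)³ · 2, which tends to 54 as n → ∞.
The series converges when 54 · |w + 3| < 1, giving R = 1/54.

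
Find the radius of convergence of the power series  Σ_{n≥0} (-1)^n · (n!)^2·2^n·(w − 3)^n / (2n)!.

Apply the ratio test: |a_{n+1}| / |a_n| = (n+1)²/[(2n+1)·(2n+2)] · 2, which tends to 1/2 as n → ∞.
Thus R = 1/(1/2) = 2.

R = 2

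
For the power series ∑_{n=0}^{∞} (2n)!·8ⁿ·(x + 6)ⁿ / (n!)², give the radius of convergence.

By the ratio test, |a_{n+1}/a_n| = (2n+1)·(2n+2)/(n+1)² · 8 → 32.
The series converges when 32 · |x + 6| < 1, giving R = 1/32.

R = 1/32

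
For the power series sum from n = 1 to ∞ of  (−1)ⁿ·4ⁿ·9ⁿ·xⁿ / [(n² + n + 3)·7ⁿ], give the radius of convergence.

Ratio test: |a_{n+1}/a_n| = [(n² + n + 3)/((n+1)² + (n+1) + 3)] · 4·9/7 → 36/7 as n → ∞.
The series converges when 36/7 · |x| < 1, giving R = 7/36.

R = 7/36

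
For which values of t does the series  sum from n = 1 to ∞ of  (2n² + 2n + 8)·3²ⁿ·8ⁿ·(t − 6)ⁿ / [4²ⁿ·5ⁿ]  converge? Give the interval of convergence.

The ratio of consecutive coefficients is [(2(n+1)² + 2(n+1) + 8)/(2n² + 2n + 8)] · 9·8/(16·5) → 9/10.
The series converges when 9/10 · |t − 6| < 1, giving R = 10/9.
Check t = 64/9: the terms do not tend to 0, so the series diverges.
When t = 44/9, the terms do not tend to 0, so the series diverges.

(44/9, 64/9)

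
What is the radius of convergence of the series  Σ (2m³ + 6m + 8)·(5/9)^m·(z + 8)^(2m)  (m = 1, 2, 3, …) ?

R = 3√5/5

Ratio test: |a_{m+1}/a_m| = [(2(m+1)³ + 6(m+1) + 8)/(2m³ + 6m + 8)] · 5/9 → 5/9 as m → ∞.
Successive powers of (z + 8) differ by 2, so the series converges when |z + 8|² · 5/9 < 1, i.e. |z + 8| < √(9/5). So R = 3√5/5.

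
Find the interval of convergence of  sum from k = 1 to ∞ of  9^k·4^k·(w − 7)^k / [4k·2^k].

The ratio of consecutive coefficients is [4k/4(k+1)] · 9·4/2 → 18.
The series converges when 18 · |w − 7| < 1, giving R = 1/18.
Check w = 127/18: the terms are asymptotic to a nonzero constant times 1/k, so the series diverges by limit comparison with Σ 1/k.
At w = 125/18: the terms alternate in sign and decrease monotonically to 0 in absolute value (size ~ c/k), so the alternating series test gives convergence.

[125/18, 127/18)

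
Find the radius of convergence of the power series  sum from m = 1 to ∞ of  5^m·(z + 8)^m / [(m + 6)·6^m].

Apply the ratio test: |a_{m+1}| / |a_m| = [(m + 6)/((m+1) + 6)] · 5/6, which tends to 5/6 as m → ∞.
Convergence for |z + 8| · 5/6 < 1, i.e. |z + 8| < 6/5. So R = 6/5.

R = 6/5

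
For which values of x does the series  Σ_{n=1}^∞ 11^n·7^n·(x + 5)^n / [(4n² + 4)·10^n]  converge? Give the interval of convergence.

Ratio test: |a_{n+1}/a_n| = [(4n² + 4)/(4(n+1)² + 4)] · 11·7/10 → 77/10 as n → ∞.
Thus R = 1/(77/10) = 10/77.
At x = -375/77: absolute convergence follows by limit comparison with Σ 1/n².
Endpoint x = -395/77: the series is dominated by a constant times Σ 1/n², which converges (p = 2 > 1).

[-395/77, -375/77]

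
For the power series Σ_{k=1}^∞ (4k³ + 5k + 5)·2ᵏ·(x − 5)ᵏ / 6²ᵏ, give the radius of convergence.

R = 18

Ratio test: |a_{k+1}/a_k| = [(4(k+1)³ + 5(k+1) + 5)/(4k³ + 5k + 5)] · 2/36 → 1/18 as k → ∞.
Hence the series converges for |x − 5| < 1/(1/18) = 18, so the radius of convergence is 18.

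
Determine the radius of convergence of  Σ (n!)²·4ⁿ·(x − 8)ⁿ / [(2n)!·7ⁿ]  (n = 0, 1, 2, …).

R = 7

The ratio of consecutive coefficients is (n+1)²/[(2n+1)·(2n+2)] · 4/7 → 1/7.
Convergence for |x − 8| · 1/7 < 1, i.e. |x − 8| < 7. So R = 7.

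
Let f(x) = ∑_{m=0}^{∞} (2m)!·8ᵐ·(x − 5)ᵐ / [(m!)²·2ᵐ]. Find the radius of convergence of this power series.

The ratio of consecutive coefficients is (2m+1)·(2m+2)/(m+1)² · 8/2 → 16.
The series converges when 16 · |x − 5| < 1, giving R = 1/16.

R = 1/16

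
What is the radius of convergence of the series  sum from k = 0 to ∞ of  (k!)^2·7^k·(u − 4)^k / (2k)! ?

The ratio of consecutive coefficients is (k+1)²/[(2k+1)·(2k+2)] · 7 → 7/4.
The series converges when 7/4 · |u − 4| < 1, giving R = 4/7.

R = 4/7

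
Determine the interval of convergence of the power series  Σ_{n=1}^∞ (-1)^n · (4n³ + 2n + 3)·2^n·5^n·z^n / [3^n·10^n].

(-3, 3)

The ratio of consecutive coefficients is [(4(n+1)³ + 2(n+1) + 3)/(4n³ + 2n + 3)] · 2·5/(3·10) → 1/3.
The series converges when 1/3 · |z| < 1, giving R = 3.
Check z = 3: the terms do not tend to 0, so the series diverges.
Endpoint z = -3: the terms do not tend to 0, so the series diverges.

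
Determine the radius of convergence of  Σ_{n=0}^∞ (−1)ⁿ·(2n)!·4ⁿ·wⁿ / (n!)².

R = 1/16

By the ratio test, |a_{n+1}/a_n| = (2n+1)·(2n+2)/(n+1)² · 4 → 16.
Convergence for |w| · 16 < 1, i.e. |w| < 1/16. So R = 1/16.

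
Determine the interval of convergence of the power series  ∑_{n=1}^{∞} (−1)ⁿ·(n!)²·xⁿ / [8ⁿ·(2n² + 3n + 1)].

Apply the ratio test: |a_{n+1}| / |a_n| = (n+1)² · 1/8 · (2n² + 3n + 1)/(2(n+1)² + 3(n+1) + 1), which tends to ∞ as n → ∞.
The ratio grows without bound, so the series diverges whenever x ≠ 0; it converges only at x = 0. R = 0.

{0}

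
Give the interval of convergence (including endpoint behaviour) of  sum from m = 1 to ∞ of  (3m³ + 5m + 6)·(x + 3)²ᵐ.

The ratio of consecutive coefficients is (3(m+1)³ + 5(m+1) + 6)/(3m³ + 5m + 6) → 1.
Successive powers of (x + 3) differ by 2, so the series converges when |x + 3|² · 1 < 1, i.e. |x + 3| < √(1) = 1. So R = 1.
Endpoint x = -2: the m-th term does not approach 0; divergence by the term test.
At x = -4: the m-th term does not approach 0; divergence by the term test.

(-4, -2)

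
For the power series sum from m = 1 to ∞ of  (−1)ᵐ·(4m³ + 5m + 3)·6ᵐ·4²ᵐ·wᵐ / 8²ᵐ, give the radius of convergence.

R = 2/3

Apply the ratio test: |a_{m+1}| / |a_m| = [(4(m+1)³ + 5(m+1) + 3)/(4m³ + 5m + 3)] · 6·16/64, which tends to 3/2 as m → ∞.
Convergence for |w| · 3/2 < 1, i.e. |w| < 2/3. So R = 2/3.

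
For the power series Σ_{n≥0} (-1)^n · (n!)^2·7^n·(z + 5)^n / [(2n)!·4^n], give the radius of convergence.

Apply the ratio test: |a_{n+1}| / |a_n| = (n+1)²/[(2n+1)·(2n+2)] · 7/4, which tends to 7/16 as n → ∞.
The series converges when 7/16 · |z + 5| < 1, giving R = 16/7.

R = 16/7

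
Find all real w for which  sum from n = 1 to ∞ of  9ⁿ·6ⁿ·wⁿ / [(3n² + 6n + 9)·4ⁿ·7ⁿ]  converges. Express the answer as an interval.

The ratio of consecutive coefficients is [(3n² + 6n + 9)/(3(n+1)² + 6(n+1) + 9)] · 9·6/(4·7) → 27/14.
The series converges when 27/14 · |w| < 1, giving R = 14/27.
At w = 14/27: the series is dominated by a constant times Σ 1/n², which converges (p = 2 > 1).
Endpoint w = -14/27: the series is dominated by a constant times Σ 1/n², which converges (p = 2 > 1).

[-14/27, 14/27]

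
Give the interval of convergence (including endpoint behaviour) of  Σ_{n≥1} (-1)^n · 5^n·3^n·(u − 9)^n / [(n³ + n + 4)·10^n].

By the ratio test, |a_{n+1}/a_n| = [(n³ + n + 4)/((n+1)³ + (n+1) + 4)] · 5·3/10 → 3/2.
The series converges when 3/2 · |u − 9| < 1, giving R = 2/3.
Endpoint u = 29/3: the terms are on the order of 1/n³, so the series converges absolutely by comparison with the p-series (p = 3 > 1).
Check u = 25/3: the series is dominated by a constant times Σ 1/n³, which converges (p = 3 > 1).

[25/3, 29/3]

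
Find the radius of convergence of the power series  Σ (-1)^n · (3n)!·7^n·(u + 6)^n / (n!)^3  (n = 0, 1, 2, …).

Apply the ratio test: |a_{n+1}| / |a_n| = (3n+1)·(3n+2)·(3n+3)/(n+1)³ · 7, which tends to 189 as n → ∞.
The series converges when 189 · |u + 6| < 1, giving R = 1/189.

R = 1/189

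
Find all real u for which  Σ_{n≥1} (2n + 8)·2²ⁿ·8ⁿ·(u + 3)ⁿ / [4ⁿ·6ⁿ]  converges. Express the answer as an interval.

(-15/4, -9/4)

Apply the ratio test: |a_{n+1}| / |a_n| = [(2(n+1) + 8)/(2n + 8)] · 4·8/(4·6), which tends to 4/3 as n → ∞.
The series converges when 4/3 · |u + 3| < 1, giving R = 3/4.
Endpoint u = -9/4: the terms do not tend to 0, so the series diverges.
Check u = -15/4: the terms have absolute value of order n, which does not tend to 0, so the series diverges by the divergence test.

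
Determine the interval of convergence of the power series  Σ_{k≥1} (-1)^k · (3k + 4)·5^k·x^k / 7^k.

By the ratio test, |a_{k+1}/a_k| = [(3(k+1) + 4)/(3k + 4)] · 5/7 → 5/7.
Thus R = 1/(5/7) = 7/5.
At x = 7/5: the terms do not tend to 0, so the series diverges.
Endpoint x = -7/5: the terms do not tend to 0, so the series diverges.

(-7/5, 7/5)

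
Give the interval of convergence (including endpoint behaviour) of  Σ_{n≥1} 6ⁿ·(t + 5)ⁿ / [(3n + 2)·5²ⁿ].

[-55/6, -5/6)

By the ratio test, |a_{n+1}/a_n| = [(3n + 2)/(3(n+1) + 2)] · 6/25 → 6/25.
Thus R = 1/(6/25) = 25/6.
At t = -5/6: comparison with the harmonic series Σ 1/n shows the series diverges.
Check t = -55/6: the terms alternate in sign and decrease monotonically to 0 in absolute value (size ~ c/n), so the alternating series test gives convergence.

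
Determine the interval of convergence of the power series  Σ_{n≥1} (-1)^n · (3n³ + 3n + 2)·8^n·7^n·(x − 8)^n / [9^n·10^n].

(179/28, 269/28)

Apply the ratio test: |a_{n+1}| / |a_n| = [(3(n+1)³ + 3(n+1) + 2)/(3n³ + 3n + 2)] · 8·7/(9·10), which tends to 28/45 as n → ∞.
Thus R = 1/(28/45) = 45/28.
Check x = 269/28: the n-th term does not approach 0; divergence by the term test.
Endpoint x = 179/28: the n-th term does not approach 0; divergence by the term test.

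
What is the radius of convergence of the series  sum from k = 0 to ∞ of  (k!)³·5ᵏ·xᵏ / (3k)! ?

Apply the ratio test: |a_{k+1}| / |a_k| = (k+1)³/[(3k+1)·(3k+2)·(3k+3)] · 5, which tends to 5/27 as k → ∞.
Thus R = 1/(5/27) = 27/5.

R = 27/5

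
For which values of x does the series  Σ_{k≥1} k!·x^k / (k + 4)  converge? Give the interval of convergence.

{0}

Ratio test: |a_{k+1}/a_k| = (k+1) · (k + 4)/((k+1) + 4) → ∞ as k → ∞.
The ratio grows without bound, so the series diverges whenever x ≠ 0; it converges only at x = 0. R = 0.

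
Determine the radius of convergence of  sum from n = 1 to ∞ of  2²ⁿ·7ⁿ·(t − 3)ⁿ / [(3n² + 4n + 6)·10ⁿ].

R = 5/14

Ratio test: |a_{n+1}/a_n| = [(3n² + 4n + 6)/(3(n+1)² + 4(n+1) + 6)] · 4·7/10 → 14/5 as n → ∞.
Convergence for |t − 3| · 14/5 < 1, i.e. |t − 3| < 5/14. So R = 5/14.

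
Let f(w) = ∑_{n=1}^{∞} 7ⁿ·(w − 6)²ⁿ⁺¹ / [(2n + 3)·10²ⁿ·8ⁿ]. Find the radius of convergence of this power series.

R = 20√14/7

Apply the ratio test: |a_{n+1}| / |a_n| = [(2n + 3)/(2(n+1) + 3)] · 7/(100·8), which tends to 7/800 as n → ∞.
Writing y = (w − 6)², the series in y has radius 800/7, so |w − 6| < √(800/7) and R = 20√14/7.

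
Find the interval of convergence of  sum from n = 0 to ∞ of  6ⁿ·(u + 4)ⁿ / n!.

(−∞, ∞)

Apply the ratio test: |a_{n+1}| / |a_n| = 6 · 1/(n+1), which tends to 0 as n → ∞.
The ratio tends to 0 regardless of u, hence R = ∞.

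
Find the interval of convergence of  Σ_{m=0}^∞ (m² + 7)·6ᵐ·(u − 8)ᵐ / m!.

(−∞, ∞)

Ratio test: |a_{m+1}/a_m| = ((m+1)² + 7)/(m² + 7) · 6 · 1/(m+1) → 0 as m → ∞.
The limit is 0, so the series converges for all u; R = ∞.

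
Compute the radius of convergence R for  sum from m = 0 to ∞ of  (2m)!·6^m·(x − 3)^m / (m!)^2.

Ratio test: |a_{m+1}/a_m| = (2m+1)·(2m+2)/(m+1)² · 6 → 24 as m → ∞.
The series converges when 24 · |x − 3| < 1, giving R = 1/24.

R = 1/24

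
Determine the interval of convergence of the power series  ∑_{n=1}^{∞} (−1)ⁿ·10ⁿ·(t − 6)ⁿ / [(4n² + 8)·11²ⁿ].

By the ratio test, |a_{n+1}/a_n| = [(4n² + 8)/(4(n+1)² + 8)] · 10/121 → 10/121.
The series converges when 10/121 · |t − 6| < 1, giving R = 121/10.
When t = 181/10, the terms are on the order of 1/n², so the series converges absolutely by comparison with the p-series (p = 2 > 1).
Endpoint t = -61/10: the terms are on the order of 1/n², so the series converges absolutely by comparison with the p-series (p = 2 > 1).

[-61/10, 181/10]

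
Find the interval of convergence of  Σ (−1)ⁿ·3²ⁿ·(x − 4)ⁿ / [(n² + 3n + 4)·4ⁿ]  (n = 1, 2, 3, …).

[32/9, 40/9]

Ratio test: |a_{n+1}/a_n| = [(n² + 3n + 4)/((n+1)² + 3(n+1) + 4)] · 9/4 → 9/4 as n → ∞.
Thus R = 1/(9/4) = 4/9.
Endpoint x = 40/9: the terms are on the order of 1/n², so the series converges absolutely by comparison with the p-series (p = 2 > 1).
Endpoint x = 32/9: the terms are on the order of 1/n², so the series converges absolutely by comparison with the p-series (p = 2 > 1).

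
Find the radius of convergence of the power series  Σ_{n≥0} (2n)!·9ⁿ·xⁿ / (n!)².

Ratio test: |a_{n+1}/a_n| = (2n+1)·(2n+2)/(n+1)² · 9 → 36 as n → ∞.
Convergence for |x| · 36 < 1, i.e. |x| < 1/36. So R = 1/36.

R = 1/36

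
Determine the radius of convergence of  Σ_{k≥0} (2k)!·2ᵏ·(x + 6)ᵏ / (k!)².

The ratio of consecutive coefficients is (2k+1)·(2k+2)/(k+1)² · 2 → 8.
The series converges when 8 · |x + 6| < 1, giving R = 1/8.

R = 1/8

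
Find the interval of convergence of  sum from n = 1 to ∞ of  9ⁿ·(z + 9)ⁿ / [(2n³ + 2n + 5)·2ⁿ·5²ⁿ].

Apply the ratio test: |a_{n+1}| / |a_n| = [(2n³ + 2n + 5)/(2(n+1)³ + 2(n+1) + 5)] · 9/(2·25), which tends to 9/50 as n → ∞.
The series converges when 9/50 · |z + 9| < 1, giving R = 50/9.
Check z = -31/9: the series is dominated by a constant times Σ 1/n³, which converges (p = 3 > 1).
When z = -131/9, the terms are on the order of 1/n³, so the series converges absolutely by comparison with the p-series (p = 3 > 1).

[-131/9, -31/9]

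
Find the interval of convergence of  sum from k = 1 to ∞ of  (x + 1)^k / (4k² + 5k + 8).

[-2, 0]

Apply the ratio test: |a_{k+1}| / |a_k| = (4k² + 5k + 8)/(4(k+1)² + 5(k+1) + 8), which tends to 1 as k → ∞.
Convergence for |x + 1| < 1, so R = 1.
At x = 0: absolute convergence follows by limit comparison with Σ 1/k².
When x = -2, the series is dominated by a constant times Σ 1/k², which converges (p = 2 > 1).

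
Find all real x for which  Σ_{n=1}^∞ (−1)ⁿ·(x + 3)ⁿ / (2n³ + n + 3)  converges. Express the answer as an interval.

[-4, -2]

By the ratio test, |a_{n+1}/a_n| = (2n³ + n + 3)/(2(n+1)³ + (n+1) + 3) → 1.
So the series converges when |x + 3| < 1 and diverges when |x + 3| > 1; R = 1.
Check x = -2: the terms are on the order of 1/n³, so the series converges absolutely by comparison with the p-series (p = 3 > 1).
Check x = -4: absolute convergence follows by limit comparison with Σ 1/n³.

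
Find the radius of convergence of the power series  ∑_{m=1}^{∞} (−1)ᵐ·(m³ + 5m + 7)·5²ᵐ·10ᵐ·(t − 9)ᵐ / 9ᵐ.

By the ratio test, |a_{m+1}/a_m| = [((m+1)³ + 5(m+1) + 7)/(m³ + 5m + 7)] · 25·10/9 → 250/9.
Hence the series converges for |t − 9| < 1/(250/9) = 9/250, so the radius of convergence is 9/250.

R = 9/250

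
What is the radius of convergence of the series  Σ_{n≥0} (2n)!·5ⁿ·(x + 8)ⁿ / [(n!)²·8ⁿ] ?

Ratio test: |a_{n+1}/a_n| = (2n+1)·(2n+2)/(n+1)² · 5/8 → 5/2 as n → ∞.
Hence the series converges for |x + 8| < 1/(5/2) = 2/5, so the radius of convergence is 2/5.

R = 2/5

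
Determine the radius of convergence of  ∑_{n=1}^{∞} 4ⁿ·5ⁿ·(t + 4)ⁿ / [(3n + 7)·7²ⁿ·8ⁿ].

R = 98/5

By the ratio test, |a_{n+1}/a_n| = [(3n + 7)/(3(n+1) + 7)] · 4·5/(49·8) → 5/98.
The series converges when 5/98 · |t + 4| < 1, giving R = 98/5.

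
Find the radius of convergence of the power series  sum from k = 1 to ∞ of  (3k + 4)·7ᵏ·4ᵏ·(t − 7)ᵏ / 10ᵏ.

The ratio of consecutive coefficients is [(3(k+1) + 4)/(3k + 4)] · 7·4/10 → 14/5.
The series converges when 14/5 · |t − 7| < 1, giving R = 5/14.

R = 5/14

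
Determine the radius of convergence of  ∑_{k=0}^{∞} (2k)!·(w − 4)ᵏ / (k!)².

R = 1/4

Apply the ratio test: |a_{k+1}| / |a_k| = (2k+1)·(2k+2)/(k+1)², which tends to 4 as k → ∞.
Convergence for |w − 4| · 4 < 1, i.e. |w − 4| < 1/4. So R = 1/4.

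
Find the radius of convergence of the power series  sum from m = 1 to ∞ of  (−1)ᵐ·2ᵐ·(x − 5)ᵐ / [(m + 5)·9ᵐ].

By the ratio test, |a_{m+1}/a_m| = [(m + 5)/((m+1) + 5)] · 2/9 → 2/9.
The series converges when 2/9 · |x − 5| < 1, giving R = 9/2.

R = 9/2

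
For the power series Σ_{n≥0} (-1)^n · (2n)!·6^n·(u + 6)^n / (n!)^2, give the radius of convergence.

Apply the ratio test: |a_{n+1}| / |a_n| = (2n+1)·(2n+2)/(n+1)² · 6, which tends to 24 as n → ∞.
The series converges when 24 · |u + 6| < 1, giving R = 1/24.

R = 1/24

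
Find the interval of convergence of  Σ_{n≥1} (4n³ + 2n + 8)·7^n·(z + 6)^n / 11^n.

Ratio test: |a_{n+1}/a_n| = [(4(n+1)³ + 2(n+1) + 8)/(4n³ + 2n + 8)] · 7/11 → 7/11 as n → ∞.
The series converges when 7/11 · |z + 6| < 1, giving R = 11/7.
When z = -31/7, the terms have absolute value of order n³, which does not tend to 0, so the series diverges by the divergence test.
Check z = -53/7: the terms do not tend to 0, so the series diverges.

(-53/7, -31/7)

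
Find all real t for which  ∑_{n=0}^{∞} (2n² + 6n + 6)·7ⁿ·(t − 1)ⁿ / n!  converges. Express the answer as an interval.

Apply the ratio test: |a_{n+1}| / |a_n| = (2(n+1)² + 6(n+1) + 6)/(2n² + 6n + 6) · 7 · 1/(n+1), which tends to 0 as n → ∞.
Since the limit is 0 < 1 for every t, the series converges on all of ℝ and R = ∞.

(−∞, ∞)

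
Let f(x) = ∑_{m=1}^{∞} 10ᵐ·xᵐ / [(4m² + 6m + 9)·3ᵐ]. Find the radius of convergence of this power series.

The ratio of consecutive coefficients is [(4m² + 6m + 9)/(4(m+1)² + 6(m+1) + 9)] · 10/3 → 10/3.
The series converges when 10/3 · |x| < 1, giving R = 3/10.

R = 3/10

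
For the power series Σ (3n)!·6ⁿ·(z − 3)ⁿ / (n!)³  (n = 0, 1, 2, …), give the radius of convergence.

R = 1/162

Apply the ratio test: |a_{n+1}| / |a_n| = (3n+1)·(3n+2)·(3n+3)/(n+1)³ · 6, which tends to 162 as n → ∞.
Convergence for |z − 3| · 162 < 1, i.e. |z − 3| < 1/162. So R = 1/162.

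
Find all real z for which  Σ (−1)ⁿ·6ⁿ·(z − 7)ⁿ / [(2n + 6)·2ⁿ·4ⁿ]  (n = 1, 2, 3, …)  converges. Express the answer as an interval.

The ratio of consecutive coefficients is [(2n + 6)/(2(n+1) + 6)] · 6/(2·4) → 3/4.
Hence the series converges for |z − 7| < 1/(3/4) = 4/3, so the radius of convergence is 4/3.
Check z = 25/3: the terms alternate in sign and decrease monotonically to 0 in absolute value (size ~ c/n), so the alternating series test gives convergence.
Check z = 17/3: the terms behave like c/n; limit comparison with the harmonic series gives divergence.

(17/3, 25/3]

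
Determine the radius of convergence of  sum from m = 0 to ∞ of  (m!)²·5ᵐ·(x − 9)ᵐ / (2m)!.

Apply the ratio test: |a_{m+1}| / |a_m| = (m+1)²/[(2m+1)·(2m+2)] · 5, which tends to 5/4 as m → ∞.
Convergence for |x − 9| · 5/4 < 1, i.e. |x − 9| < 4/5. So R = 4/5.

R = 4/5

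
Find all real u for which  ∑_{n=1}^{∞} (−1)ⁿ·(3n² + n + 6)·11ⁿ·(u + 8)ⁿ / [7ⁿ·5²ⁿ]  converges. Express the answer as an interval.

Apply the ratio test: |a_{n+1}| / |a_n| = [(3(n+1)² + (n+1) + 6)/(3n² + n + 6)] · 11/(7·25), which tends to 11/175 as n → ∞.
Hence the series converges for |u + 8| < 1/(11/175) = 175/11, so the radius of convergence is 175/11.
Endpoint u = 87/11: the n-th term does not approach 0; divergence by the term test.
Check u = -263/11: the terms have absolute value of order n², which does not tend to 0, so the series diverges by the divergence test.

(-263/11, 87/11)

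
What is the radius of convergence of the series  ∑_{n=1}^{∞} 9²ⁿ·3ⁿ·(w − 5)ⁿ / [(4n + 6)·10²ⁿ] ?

R = 100/243

By the ratio test, |a_{n+1}/a_n| = [(4n + 6)/(4(n+1) + 6)] · 81·3/100 → 243/100.
Convergence for |w − 5| · 243/100 < 1, i.e. |w − 5| < 100/243. So R = 100/243.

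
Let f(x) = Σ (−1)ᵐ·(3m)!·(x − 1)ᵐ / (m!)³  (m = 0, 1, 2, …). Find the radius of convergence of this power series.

R = 1/27

By the ratio test, |a_{m+1}/a_m| = (3m+1)·(3m+2)·(3m+3)/(m+1)³ → 27.
The series converges when 27 · |x − 1| < 1, giving R = 1/27.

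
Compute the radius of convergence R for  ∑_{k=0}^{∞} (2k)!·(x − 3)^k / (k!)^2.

R = 1/4

By the ratio test, |a_{k+1}/a_k| = (2k+1)·(2k+2)/(k+1)² → 4.
Convergence for |x − 3| · 4 < 1, i.e. |x − 3| < 1/4. So R = 1/4.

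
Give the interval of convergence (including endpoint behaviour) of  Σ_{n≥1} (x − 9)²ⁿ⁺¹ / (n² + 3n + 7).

The ratio of consecutive coefficients is (n² + 3n + 7)/((n+1)² + 3(n+1) + 7) → 1.
Writing y = (x − 9)², the series in y has radius 1, so |x − 9| < √(1) = 1 and R = 1.
When x = 10, the terms are on the order of 1/n², so the series converges absolutely by comparison with the p-series (p = 2 > 1).
Endpoint x = 8: absolute convergence follows by limit comparison with Σ 1/n².

[8, 10]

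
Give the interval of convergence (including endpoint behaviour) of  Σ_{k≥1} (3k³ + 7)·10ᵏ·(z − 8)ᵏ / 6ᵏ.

The ratio of consecutive coefficients is [(3(k+1)³ + 7)/(3k³ + 7)] · 10/6 → 5/3.
Thus R = 1/(5/3) = 3/5.
Endpoint z = 43/5: the terms have absolute value of order k³, which does not tend to 0, so the series diverges by the divergence test.
When z = 37/5, the terms have absolute value of order k³, which does not tend to 0, so the series diverges by the divergence test.

(37/5, 43/5)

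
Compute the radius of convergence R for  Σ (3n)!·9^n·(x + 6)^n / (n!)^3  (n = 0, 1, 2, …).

By the ratio test, |a_{n+1}/a_n| = (3n+1)·(3n+2)·(3n+3)/(n+1)³ · 9 → 243.
Convergence for |x + 6| · 243 < 1, i.e. |x + 6| < 1/243. So R = 1/243.

R = 1/243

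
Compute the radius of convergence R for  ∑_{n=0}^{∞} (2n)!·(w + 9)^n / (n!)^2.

R = 1/4

The ratio of consecutive coefficients is (2n+1)·(2n+2)/(n+1)² → 4.
Thus R = 1/(4) = 1/4.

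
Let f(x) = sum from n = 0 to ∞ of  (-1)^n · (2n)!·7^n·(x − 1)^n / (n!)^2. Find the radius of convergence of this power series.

By the ratio test, |a_{n+1}/a_n| = (2n+1)·(2n+2)/(n+1)² · 7 → 28.
Thus R = 1/(28) = 1/28.

R = 1/28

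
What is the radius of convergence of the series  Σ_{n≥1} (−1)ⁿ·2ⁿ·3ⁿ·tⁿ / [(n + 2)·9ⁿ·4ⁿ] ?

Ratio test: |a_{n+1}/a_n| = [(n + 2)/((n+1) + 2)] · 2·3/(9·4) → 1/6 as n → ∞.
Thus R = 1/(1/6) = 6.

R = 6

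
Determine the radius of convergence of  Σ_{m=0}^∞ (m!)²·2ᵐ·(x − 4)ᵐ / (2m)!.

R = 2

Apply the ratio test: |a_{m+1}| / |a_m| = (m+1)²/[(2m+1)·(2m+2)] · 2, which tends to 1/2 as m → ∞.
The series converges when 1/2 · |x − 4| < 1, giving R = 2.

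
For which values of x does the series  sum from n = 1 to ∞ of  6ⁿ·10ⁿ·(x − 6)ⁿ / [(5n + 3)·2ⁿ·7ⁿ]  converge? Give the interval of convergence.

[173/30, 187/30)

Ratio test: |a_{n+1}/a_n| = [(5n + 3)/(5(n+1) + 3)] · 6·10/(2·7) → 30/7 as n → ∞.
The series converges when 30/7 · |x − 6| < 1, giving R = 7/30.
When x = 187/30, the terms behave like c/n; limit comparison with the harmonic series gives divergence.
Endpoint x = 173/30: the terms alternate in sign and decrease monotonically to 0 in absolute value (size ~ c/n), so the alternating series test gives convergence.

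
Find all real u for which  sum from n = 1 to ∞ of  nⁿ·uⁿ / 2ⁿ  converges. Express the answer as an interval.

{0}

Root test: |a_n|^(1/n) = n/2 → ∞.
Since the n-th root of |a_n| is unbounded, the series converges only at u = 0; R = 0.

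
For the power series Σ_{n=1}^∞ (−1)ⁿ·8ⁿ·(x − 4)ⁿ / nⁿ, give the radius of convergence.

R = ∞

Root test: |a_n|^(1/n) = 8/n → 0.
Since the n-th root of |a_n| tends to 0, the series converges for all real x; R = ∞.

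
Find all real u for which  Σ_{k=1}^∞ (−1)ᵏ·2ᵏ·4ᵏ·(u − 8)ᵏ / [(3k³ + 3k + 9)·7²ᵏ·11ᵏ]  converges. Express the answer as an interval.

The ratio of consecutive coefficients is [(3k³ + 3k + 9)/(3(k+1)³ + 3(k+1) + 9)] · 2·4/(49·11) → 8/539.
Hence the series converges for |u − 8| < 1/(8/539) = 539/8, so the radius of convergence is 539/8.
When u = 603/8, the terms are on the order of 1/k³, so the series converges absolutely by comparison with the p-series (p = 3 > 1).
Check u = -475/8: the terms are on the order of 1/k³, so the series converges absolutely by comparison with the p-series (p = 3 > 1).

[-475/8, 603/8]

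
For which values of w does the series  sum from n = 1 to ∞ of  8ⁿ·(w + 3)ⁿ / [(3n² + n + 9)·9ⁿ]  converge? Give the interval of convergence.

[-33/8, -15/8]

By the ratio test, |a_{n+1}/a_n| = [(3n² + n + 9)/(3(n+1)² + (n+1) + 9)] · 8/9 → 8/9.
Convergence for |w + 3| · 8/9 < 1, i.e. |w + 3| < 9/8. So R = 9/8.
When w = -15/8, the terms are on the order of 1/n², so the series converges absolutely by comparison with the p-series (p = 2 > 1).
Check w = -33/8: the terms are on the order of 1/n², so the series converges absolutely by comparison with the p-series (p = 2 > 1).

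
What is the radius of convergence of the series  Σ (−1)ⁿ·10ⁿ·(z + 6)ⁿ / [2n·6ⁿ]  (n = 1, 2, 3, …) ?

Ratio test: |a_{n+1}/a_n| = [2n/2(n+1)] · 10/6 → 5/3 as n → ∞.
Thus R = 1/(5/3) = 3/5.

R = 3/5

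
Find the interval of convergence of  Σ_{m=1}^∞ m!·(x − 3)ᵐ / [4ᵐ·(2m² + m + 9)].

Apply the ratio test: |a_{m+1}| / |a_m| = (m+1) · 1/4 · (2m² + m + 9)/(2(m+1)² + (m+1) + 9), which tends to ∞ as m → ∞.
The ratio grows without bound, so the series diverges whenever (x − 3) ≠ 0; it converges only at x = 3. R = 0.

{3}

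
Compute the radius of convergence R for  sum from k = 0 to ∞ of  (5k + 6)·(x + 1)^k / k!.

By the ratio test, |a_{k+1}/a_k| = (5(k+1) + 6)/(5k + 6) · 1/(k+1) → 0.
The ratio tends to 0 regardless of x, hence R = ∞.

R = ∞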